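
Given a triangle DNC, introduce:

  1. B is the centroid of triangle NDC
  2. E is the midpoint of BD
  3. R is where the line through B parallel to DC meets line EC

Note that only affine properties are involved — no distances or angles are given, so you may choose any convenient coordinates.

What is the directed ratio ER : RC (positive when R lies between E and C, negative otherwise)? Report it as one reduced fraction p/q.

Choose coordinates D = (0, 0), N = (1, 0), C = (0, 1).
1. B is the centroid of triangle NDC ⇒ B = (1/3, 1/3)
2. E is the midpoint of BD ⇒ E = (1/6, 1/6)
3. R is where the line through B parallel to DC meets line EC ⇒ R = (1/3, -2/3)
R = E + t·(C−E) with t = -1, so ER:RC = t:(1−t) = -1:2

ER:RC = -1/2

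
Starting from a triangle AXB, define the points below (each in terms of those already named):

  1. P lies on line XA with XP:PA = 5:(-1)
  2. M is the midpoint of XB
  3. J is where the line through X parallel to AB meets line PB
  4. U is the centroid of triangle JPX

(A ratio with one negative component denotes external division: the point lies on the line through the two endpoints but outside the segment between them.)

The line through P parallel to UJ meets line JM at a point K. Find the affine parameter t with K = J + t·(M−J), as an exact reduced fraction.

Work in coordinates with A = (0, 0), X = (1, 0), B = (0, 1).
1. P lies on line XA with XP:PA = 5:(-1) ⇒ P = (-1/4, 0)
2. M is the midpoint of XB ⇒ M = (1/2, 1/2)
3. J is where the line through X parallel to AB meets line PB ⇒ J = (1, 5)
4. U is the centroid of triangle JPX ⇒ U = (7/12, 5/3)
through P parallel to UJ: direction (5/12, 10/3); meets JM at K = (6, 50)
K = J + t·(M−J) with t = -10

t = -10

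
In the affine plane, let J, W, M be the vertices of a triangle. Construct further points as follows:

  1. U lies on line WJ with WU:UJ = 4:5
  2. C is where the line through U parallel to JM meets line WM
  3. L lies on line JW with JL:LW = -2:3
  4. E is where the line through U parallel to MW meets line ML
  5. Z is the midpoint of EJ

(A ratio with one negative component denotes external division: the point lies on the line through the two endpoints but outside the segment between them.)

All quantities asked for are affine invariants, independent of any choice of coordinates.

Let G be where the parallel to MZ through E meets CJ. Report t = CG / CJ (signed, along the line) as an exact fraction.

Assign J = (0, 0), W = (1, 0), M = (0, 1) — the answer is frame-independent, so this choice is without loss of generality.
1. U lies on line WJ with WU:UJ = 4:5 ⇒ U = (5/9, 0)
2. C is where the line through U parallel to JM meets line WM ⇒ C = (5/9, 4/9)
3. L lies on line JW with JL:LW = -2:3 ⇒ L = (-2, 0)
4. E is where the line through U parallel to MW meets line ML ⇒ E = (-8/27, 23/27)
5. Z is the midpoint of EJ ⇒ Z = (-4/27, 23/54)
through E parallel to MZ: direction (-4/27, -31/54); meets CJ at G = (-80/123, -64/123)
G = C + t·(J−C) with t = 89/41

t = 89/41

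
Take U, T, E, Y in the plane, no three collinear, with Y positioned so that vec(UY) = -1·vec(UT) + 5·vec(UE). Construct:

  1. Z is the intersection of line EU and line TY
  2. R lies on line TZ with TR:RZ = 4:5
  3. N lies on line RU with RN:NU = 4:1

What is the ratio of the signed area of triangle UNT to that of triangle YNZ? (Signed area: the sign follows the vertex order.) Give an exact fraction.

Work in coordinates with U = (0, 0), T = (1, 0), E = (0, 1), Y = (-1, 5).
1. Z is the intersection of line EU and line TY ⇒ Z = (0, 5/2)
2. R lies on line TZ with TR:RZ = 4:5 ⇒ R = (5/9, 10/9)
3. N lies on line RU with RN:NU = 4:1 ⇒ N = (1/9, 2/9)
2·[UNT] = -2/9, 2·[YNZ] = 2
[UNT]:[YNZ] = -2/9:2 = -1/9

[UNT]:[YNZ] = -1/9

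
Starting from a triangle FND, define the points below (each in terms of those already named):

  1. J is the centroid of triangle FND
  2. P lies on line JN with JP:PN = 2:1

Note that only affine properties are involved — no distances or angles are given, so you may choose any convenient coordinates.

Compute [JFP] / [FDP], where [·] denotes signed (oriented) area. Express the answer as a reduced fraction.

Choose coordinates F = (0, 0), N = (1, 0), D = (0, 1).
1. J is the centroid of triangle FND ⇒ J = (1/3, 1/3)
2. P lies on line JN with JP:PN = 2:1 ⇒ P = (7/9, 1/9)
2·[JFP] = 2/9, 2·[FDP] = -7/9
[JFP]:[FDP] = 2/9:-7/9 = -2/7

[JFP]:[FDP] = -2/7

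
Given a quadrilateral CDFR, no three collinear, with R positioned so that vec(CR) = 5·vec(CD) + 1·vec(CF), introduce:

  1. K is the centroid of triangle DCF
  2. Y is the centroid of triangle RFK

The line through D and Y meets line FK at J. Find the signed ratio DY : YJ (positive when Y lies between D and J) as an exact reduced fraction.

Assign C = (0, 0), D = (1, 0), F = (0, 1), R = (5, 1) — the answer is frame-independent, so this choice is without loss of generality.
1. K is the centroid of triangle DCF ⇒ K = (1/3, 1/3)
2. Y is the centroid of triangle RFK ⇒ Y = (16/9, 7/9)
line DY meets FK at J = (2/3, -1/3)
Y = D + t·(J−D) with t = -7/3, so DY:YJ = -7/3:10/3

DY:YJ = -7/10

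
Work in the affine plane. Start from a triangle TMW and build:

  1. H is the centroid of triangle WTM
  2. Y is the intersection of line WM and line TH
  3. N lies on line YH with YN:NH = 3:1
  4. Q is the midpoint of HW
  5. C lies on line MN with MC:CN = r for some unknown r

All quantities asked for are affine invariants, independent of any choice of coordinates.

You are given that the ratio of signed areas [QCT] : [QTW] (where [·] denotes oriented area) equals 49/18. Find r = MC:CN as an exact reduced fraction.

r = 4/5

Set T = (0, 0), M = (1, 0), W = (0, 1); any affine frame gives the same invariant.
1. H is the centroid of triangle WTM ⇒ H = (1/3, 1/3)
2. Y is the intersection of line WM and line TH ⇒ Y = (1/2, 1/2)
3. N lies on line YH with YN:NH = 3:1 ⇒ N = (3/8, 3/8)
4. Q is the midpoint of HW ⇒ Q = (1/6, 2/3)
5. With MC:CN = r, write λ = r/(r+1) so C = M + λ·(N−M); C is affine-linear in λ
Every point depending on C is an affine combination of C and λ-independent points, so each such coordinate is linear in λ; the λ² term in each signed area is a multiple of (N−M)×(N−M) = 0, so 2·[QCT] and 2·[QTW] are each linear in λ. Evaluating at λ=0 and λ=1:
  2·[QCT] = 23/48·λ − 2/3,   2·[QTW] = -1/6
So [QCT]:[QTW] = (23/48·λ − 2/3) / (-1/6). Setting this equal to 49/18:
  23/48·λ − 2/3 = 49/18·(-1/6)  ⇒  λ = 4/9
Then r = λ/(1−λ) = (4/9)/(5/9) = 4/5. Check: with r = 4/5, C = (13/18, 1/6) and [QCT]:[QTW] = 49/18 as required.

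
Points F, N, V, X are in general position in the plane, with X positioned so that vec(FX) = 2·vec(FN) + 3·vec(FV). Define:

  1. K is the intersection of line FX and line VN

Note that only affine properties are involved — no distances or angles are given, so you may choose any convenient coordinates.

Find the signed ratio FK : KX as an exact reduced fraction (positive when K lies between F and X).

Choose coordinates F = (0, 0), N = (1, 0), V = (0, 1), X = (2, 3).
1. K is the intersection of line FX and line VN ⇒ K = (2/5, 3/5)
K = F + t·(X−F) with t = 1/5, so FK:KX = t:(1−t) = 1/5:4/5

FK:KX = 1/4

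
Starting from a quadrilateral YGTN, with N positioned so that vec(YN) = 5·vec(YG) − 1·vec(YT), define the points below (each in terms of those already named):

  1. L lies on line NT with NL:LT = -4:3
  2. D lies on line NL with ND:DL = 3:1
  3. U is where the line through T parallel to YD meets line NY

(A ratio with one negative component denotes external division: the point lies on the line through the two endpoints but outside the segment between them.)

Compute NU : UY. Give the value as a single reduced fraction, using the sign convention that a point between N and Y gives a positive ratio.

NU:UY = 1/2

Choose coordinates Y = (0, 0), G = (1, 0), T = (0, 1), N = (5, -1).
1. L lies on line NT with NL:LT = -4:3 ⇒ L = (-15, 7)
2. D lies on line NL with ND:DL = 3:1 ⇒ D = (-10, 5)
3. U is where the line through T parallel to YD meets line NY ⇒ U = (10/3, -2/3)
U = N + t·(Y−N) with t = 1/3, so NU:UY = t:(1−t) = 1/3:2/3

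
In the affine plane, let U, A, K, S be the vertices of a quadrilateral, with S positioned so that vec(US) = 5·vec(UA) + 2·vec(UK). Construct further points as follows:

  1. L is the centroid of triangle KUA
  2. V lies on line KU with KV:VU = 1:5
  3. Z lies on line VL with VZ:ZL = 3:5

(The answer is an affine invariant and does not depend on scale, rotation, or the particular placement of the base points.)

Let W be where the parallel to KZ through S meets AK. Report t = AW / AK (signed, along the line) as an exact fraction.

Choose coordinates U = (0, 0), A = (1, 0), K = (0, 1), S = (5, 2).
1. L is the centroid of triangle KUA ⇒ L = (1/3, 1/3)
2. V lies on line KU with KV:VU = 1:5 ⇒ V = (0, 5/6)
3. Z lies on line VL with VZ:ZL = 3:5 ⇒ Z = (1/8, 31/48)
through S parallel to KZ: direction (1/8, -17/48); meets AK at W = (91/11, -80/11)
W = A + t·(K−A) with t = -80/11

t = -80/11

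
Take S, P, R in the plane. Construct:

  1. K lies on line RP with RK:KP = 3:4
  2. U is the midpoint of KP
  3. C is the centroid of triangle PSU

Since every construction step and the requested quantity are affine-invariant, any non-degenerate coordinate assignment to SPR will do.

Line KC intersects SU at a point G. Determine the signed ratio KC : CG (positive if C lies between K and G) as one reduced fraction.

Assign S = (0, 0), P = (1, 0), R = (0, 1) — the answer is frame-independent, so this choice is without loss of generality.
1. K lies on line RP with RK:KP = 3:4 ⇒ K = (3/7, 4/7)
2. U is the midpoint of KP ⇒ U = (5/7, 2/7)
3. C is the centroid of triangle PSU ⇒ C = (4/7, 2/21)
line KC meets SU at G = (15/28, 3/14)
C = K + t·(G−K) with t = 4/3, so KC:CG = 4/3:-1/3

KC:CG = -4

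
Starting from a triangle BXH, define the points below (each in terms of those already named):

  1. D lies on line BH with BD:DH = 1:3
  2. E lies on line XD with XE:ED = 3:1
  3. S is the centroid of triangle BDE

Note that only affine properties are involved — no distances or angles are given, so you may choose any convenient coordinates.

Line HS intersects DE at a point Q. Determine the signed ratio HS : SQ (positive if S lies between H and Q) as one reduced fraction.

Set B = (0, 0), X = (1, 0), H = (0, 1); any affine frame gives the same invariant.
1. D lies on line BH with BD:DH = 1:3 ⇒ D = (0, 1/4)
2. E lies on line XD with XE:ED = 3:1 ⇒ E = (1/4, 3/16)
3. S is the centroid of triangle BDE ⇒ S = (1/12, 7/48)
line HS meets DE at Q = (3/40, 37/160)
S = H + t·(Q−H) with t = 10/9, so HS:SQ = 10/9:-1/9

HS:SQ = -10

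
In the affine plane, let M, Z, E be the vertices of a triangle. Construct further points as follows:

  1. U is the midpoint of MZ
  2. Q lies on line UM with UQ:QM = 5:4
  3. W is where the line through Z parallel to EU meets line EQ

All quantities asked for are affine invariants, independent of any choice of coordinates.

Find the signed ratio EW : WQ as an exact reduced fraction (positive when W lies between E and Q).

Work in coordinates with M = (0, 0), Z = (1, 0), E = (0, 1).
1. U is the midpoint of MZ ⇒ U = (1/2, 0)
2. Q lies on line UM with UQ:QM = 5:4 ⇒ Q = (2/9, 0)
3. W is where the line through Z parallel to EU meets line EQ ⇒ W = (-2/5, 14/5)
W = E + t·(Q−E) with t = -9/5, so EW:WQ = t:(1−t) = -9/5:14/5

EW:WQ = -9/14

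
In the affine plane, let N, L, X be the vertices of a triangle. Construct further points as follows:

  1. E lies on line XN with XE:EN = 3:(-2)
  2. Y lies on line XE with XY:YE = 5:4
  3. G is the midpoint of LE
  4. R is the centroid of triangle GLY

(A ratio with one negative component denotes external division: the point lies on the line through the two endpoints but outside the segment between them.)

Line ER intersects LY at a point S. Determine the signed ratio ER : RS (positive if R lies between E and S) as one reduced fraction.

Work in coordinates with N = (0, 0), L = (1, 0), X = (0, 1).
1. E lies on line XN with XE:EN = 3:(-2) ⇒ E = (0, -2)
2. Y lies on line XE with XY:YE = 5:4 ⇒ Y = (0, -2/3)
3. G is the midpoint of LE ⇒ G = (1/2, -1)
4. R is the centroid of triangle GLY ⇒ R = (1/2, -5/9)
line ER meets LY at S = (3/5, -4/15)
R = E + t·(S−E) with t = 5/6, so ER:RS = 5/6:1/6

ER:RS = 5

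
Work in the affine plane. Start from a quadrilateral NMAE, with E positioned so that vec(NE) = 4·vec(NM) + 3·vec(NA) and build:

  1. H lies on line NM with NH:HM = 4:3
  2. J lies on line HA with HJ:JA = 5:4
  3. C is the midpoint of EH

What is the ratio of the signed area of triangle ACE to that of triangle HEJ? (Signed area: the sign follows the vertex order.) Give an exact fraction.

Choose coordinates N = (0, 0), M = (1, 0), A = (0, 1), E = (4, 3).
1. H lies on line NM with NH:HM = 4:3 ⇒ H = (4/7, 0)
2. J lies on line HA with HJ:JA = 5:4 ⇒ J = (16/63, 5/9)
3. C is the midpoint of EH ⇒ C = (16/7, 3/2)
2·[ACE] = 18/7, 2·[HEJ] = 20/7
[ACE]:[HEJ] = 18/7:20/7 = 9/10

[ACE]:[HEJ] = 9/10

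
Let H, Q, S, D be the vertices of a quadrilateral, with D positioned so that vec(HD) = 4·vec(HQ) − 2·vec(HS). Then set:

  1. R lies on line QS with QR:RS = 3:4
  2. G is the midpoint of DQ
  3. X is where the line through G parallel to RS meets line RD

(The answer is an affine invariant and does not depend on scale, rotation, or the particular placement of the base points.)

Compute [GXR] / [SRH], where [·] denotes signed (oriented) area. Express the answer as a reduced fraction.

Work in coordinates with H = (0, 0), Q = (1, 0), S = (0, 1), D = (4, -2).
1. R lies on line QS with QR:RS = 3:4 ⇒ R = (4/7, 3/7)
2. G is the midpoint of DQ ⇒ G = (5/2, -1)
3. X is where the line through G parallel to RS meets line RD ⇒ X = (16/7, -11/14)
2·[GXR] = 3/28, 2·[SRH] = -4/7
[GXR]:[SRH] = 3/28:-4/7 = -3/16

[GXR]:[SRH] = -3/16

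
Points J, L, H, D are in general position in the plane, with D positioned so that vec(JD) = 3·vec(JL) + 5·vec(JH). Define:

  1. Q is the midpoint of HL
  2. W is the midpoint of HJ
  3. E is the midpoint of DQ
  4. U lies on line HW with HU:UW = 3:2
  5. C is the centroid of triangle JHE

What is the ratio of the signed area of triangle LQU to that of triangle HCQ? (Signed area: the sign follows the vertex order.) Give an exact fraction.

[LQU]:[HCQ] = -9/25

Choose coordinates J = (0, 0), L = (1, 0), H = (0, 1), D = (3, 5).
1. Q is the midpoint of HL ⇒ Q = (1/2, 1/2)
2. W is the midpoint of HJ ⇒ W = (0, 1/2)
3. E is the midpoint of DQ ⇒ E = (7/4, 11/4)
4. U lies on line HW with HU:UW = 3:2 ⇒ U = (0, 7/10)
5. C is the centroid of triangle JHE ⇒ C = (7/12, 5/4)
2·[LQU] = 3/20, 2·[HCQ] = -5/12
[LQU]:[HCQ] = 3/20:-5/12 = -9/25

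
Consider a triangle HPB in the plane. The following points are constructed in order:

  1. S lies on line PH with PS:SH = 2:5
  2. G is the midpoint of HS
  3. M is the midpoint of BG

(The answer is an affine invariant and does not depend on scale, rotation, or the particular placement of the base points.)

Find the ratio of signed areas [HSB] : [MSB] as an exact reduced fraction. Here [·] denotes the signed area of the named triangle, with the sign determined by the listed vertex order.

Set H = (0, 0), P = (1, 0), B = (0, 1); any affine frame gives the same invariant.
1. S lies on line PH with PS:SH = 2:5 ⇒ S = (5/7, 0)
2. G is the midpoint of HS ⇒ G = (5/14, 0)
3. M is the midpoint of BG ⇒ M = (5/28, 1/2)
2·[HSB] = 5/7, 2·[MSB] = 5/28
[HSB]:[MSB] = 5/7:5/28 = 4

[HSB]:[MSB] = 4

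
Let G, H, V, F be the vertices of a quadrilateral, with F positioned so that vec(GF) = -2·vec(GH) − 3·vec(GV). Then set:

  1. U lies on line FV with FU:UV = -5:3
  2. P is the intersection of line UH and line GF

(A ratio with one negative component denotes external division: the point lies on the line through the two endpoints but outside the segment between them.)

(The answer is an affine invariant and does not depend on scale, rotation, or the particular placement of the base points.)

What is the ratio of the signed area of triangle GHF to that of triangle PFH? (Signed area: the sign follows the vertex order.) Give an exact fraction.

Assign G = (0, 0), H = (1, 0), V = (0, 1), F = (-2, -3) — the answer is frame-independent, so this choice is without loss of generality.
1. U lies on line FV with FU:UV = -5:3 ⇒ U = (3, 7)
2. P is the intersection of line UH and line GF ⇒ P = (7/4, 21/8)
2·[GHF] = -3, 2·[PFH] = 45/8
[GHF]:[PFH] = -3:45/8 = -8/15

[GHF]:[PFH] = -8/15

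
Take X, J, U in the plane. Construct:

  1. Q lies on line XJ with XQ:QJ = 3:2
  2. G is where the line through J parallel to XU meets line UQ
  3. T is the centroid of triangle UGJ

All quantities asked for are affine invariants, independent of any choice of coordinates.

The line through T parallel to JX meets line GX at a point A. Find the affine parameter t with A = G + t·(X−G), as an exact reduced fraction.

Choose coordinates X = (0, 0), J = (1, 0), U = (0, 1).
1. Q lies on line XJ with XQ:QJ = 3:2 ⇒ Q = (3/5, 0)
2. G is where the line through J parallel to XU meets line UQ ⇒ G = (1, -2/3)
3. T is the centroid of triangle UGJ ⇒ T = (2/3, 1/9)
through T parallel to JX: direction (-1, 0); meets GX at A = (-1/6, 1/9)
A = G + t·(X−G) with t = 7/6

t = 7/6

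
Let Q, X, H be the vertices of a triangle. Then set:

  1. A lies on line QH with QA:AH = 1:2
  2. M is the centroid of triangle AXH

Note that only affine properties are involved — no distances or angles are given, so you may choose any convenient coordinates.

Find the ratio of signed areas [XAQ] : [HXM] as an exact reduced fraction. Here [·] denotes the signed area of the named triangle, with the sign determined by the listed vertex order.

[XAQ]:[HXM] = -3/2

Work in coordinates with Q = (0, 0), X = (1, 0), H = (0, 1).
1. A lies on line QH with QA:AH = 1:2 ⇒ A = (0, 1/3)
2. M is the centroid of triangle AXH ⇒ M = (1/3, 4/9)
2·[XAQ] = 1/3, 2·[HXM] = -2/9
[XAQ]:[HXM] = 1/3:-2/9 = -3/2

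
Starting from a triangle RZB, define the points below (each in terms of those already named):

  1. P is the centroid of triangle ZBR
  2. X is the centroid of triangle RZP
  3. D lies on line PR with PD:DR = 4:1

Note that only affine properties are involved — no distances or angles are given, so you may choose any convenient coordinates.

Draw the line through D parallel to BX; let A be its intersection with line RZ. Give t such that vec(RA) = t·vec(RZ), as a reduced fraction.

t = 1/10

Choose coordinates R = (0, 0), Z = (1, 0), B = (0, 1).
1. P is the centroid of triangle ZBR ⇒ P = (1/3, 1/3)
2. X is the centroid of triangle RZP ⇒ X = (4/9, 1/9)
3. D lies on line PR with PD:DR = 4:1 ⇒ D = (1/15, 1/15)
through D parallel to BX: direction (4/9, -8/9); meets RZ at A = (1/10, 0)
A = R + t·(Z−R) with t = 1/10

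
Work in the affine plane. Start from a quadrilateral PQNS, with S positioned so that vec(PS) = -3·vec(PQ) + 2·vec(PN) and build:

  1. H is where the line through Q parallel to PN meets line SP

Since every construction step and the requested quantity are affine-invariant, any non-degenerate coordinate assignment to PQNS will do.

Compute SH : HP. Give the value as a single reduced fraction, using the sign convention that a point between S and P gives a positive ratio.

SH:HP = -4

Choose coordinates P = (0, 0), Q = (1, 0), N = (0, 1), S = (-3, 2).
1. H is where the line through Q parallel to PN meets line SP ⇒ H = (1, -2/3)
H = S + t·(P−S) with t = 4/3, so SH:HP = t:(1−t) = 4/3:-1/3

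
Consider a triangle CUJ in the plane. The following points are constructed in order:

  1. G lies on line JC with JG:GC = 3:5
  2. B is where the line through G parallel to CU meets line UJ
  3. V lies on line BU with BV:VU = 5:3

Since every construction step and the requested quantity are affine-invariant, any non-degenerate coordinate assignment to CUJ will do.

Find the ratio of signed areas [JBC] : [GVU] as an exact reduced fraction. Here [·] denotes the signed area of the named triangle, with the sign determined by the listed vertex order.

[JBC]:[GVU] = 64/15

Work in coordinates with C = (0, 0), U = (1, 0), J = (0, 1).
1. G lies on line JC with JG:GC = 3:5 ⇒ G = (0, 5/8)
2. B is where the line through G parallel to CU meets line UJ ⇒ B = (3/8, 5/8)
3. V lies on line BU with BV:VU = 5:3 ⇒ V = (49/64, 15/64)
2·[JBC] = -3/8, 2·[GVU] = -45/512
[JBC]:[GVU] = -3/8:-45/512 = 64/15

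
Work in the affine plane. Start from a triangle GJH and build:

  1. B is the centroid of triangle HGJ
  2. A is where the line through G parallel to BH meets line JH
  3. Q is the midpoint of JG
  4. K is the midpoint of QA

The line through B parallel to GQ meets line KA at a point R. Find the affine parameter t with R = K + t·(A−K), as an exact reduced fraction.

t = -2/3

Set G = (0, 0), J = (1, 0), H = (0, 1); any affine frame gives the same invariant.
1. B is the centroid of triangle HGJ ⇒ B = (1/3, 1/3)
2. A is where the line through G parallel to BH meets line JH ⇒ A = (-1, 2)
3. Q is the midpoint of JG ⇒ Q = (1/2, 0)
4. K is the midpoint of QA ⇒ K = (-1/4, 1)
through B parallel to GQ: direction (1/2, 0); meets KA at R = (1/4, 1/3)
R = K + t·(A−K) with t = -2/3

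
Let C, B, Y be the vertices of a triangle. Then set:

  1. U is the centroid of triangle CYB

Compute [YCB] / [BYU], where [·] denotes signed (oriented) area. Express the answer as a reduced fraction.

Set C = (0, 0), B = (1, 0), Y = (0, 1); any affine frame gives the same invariant.
1. U is the centroid of triangle CYB ⇒ U = (1/3, 1/3)
2·[YCB] = 1, 2·[BYU] = 1/3
[YCB]:[BYU] = 1:1/3 = 3

[YCB]:[BYU] = 3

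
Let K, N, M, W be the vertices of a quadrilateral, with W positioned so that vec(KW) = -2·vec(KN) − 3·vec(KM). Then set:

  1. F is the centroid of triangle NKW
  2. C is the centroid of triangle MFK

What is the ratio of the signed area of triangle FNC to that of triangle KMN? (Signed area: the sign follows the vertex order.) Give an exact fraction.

[FNC]:[KMN] = -10/9

Assign K = (0, 0), N = (1, 0), M = (0, 1), W = (-2, -3) — the answer is frame-independent, so this choice is without loss of generality.
1. F is the centroid of triangle NKW ⇒ F = (-1/3, -1)
2. C is the centroid of triangle MFK ⇒ C = (-1/9, 0)
2·[FNC] = 10/9, 2·[KMN] = -1
[FNC]:[KMN] = 10/9:-1 = -10/9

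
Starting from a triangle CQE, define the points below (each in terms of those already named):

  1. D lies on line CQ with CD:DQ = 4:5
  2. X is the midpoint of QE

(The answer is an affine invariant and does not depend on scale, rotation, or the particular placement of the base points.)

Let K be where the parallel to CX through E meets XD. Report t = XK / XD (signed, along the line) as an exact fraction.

Assign C = (0, 0), Q = (1, 0), E = (0, 1) — the answer is frame-independent, so this choice is without loss of generality.
1. D lies on line CQ with CD:DQ = 4:5 ⇒ D = (4/9, 0)
2. X is the midpoint of QE ⇒ X = (1/2, 1/2)
through E parallel to CX: direction (1/2, 1/2); meets XD at K = (5/8, 13/8)
K = X + t·(D−X) with t = -9/4

t = -9/4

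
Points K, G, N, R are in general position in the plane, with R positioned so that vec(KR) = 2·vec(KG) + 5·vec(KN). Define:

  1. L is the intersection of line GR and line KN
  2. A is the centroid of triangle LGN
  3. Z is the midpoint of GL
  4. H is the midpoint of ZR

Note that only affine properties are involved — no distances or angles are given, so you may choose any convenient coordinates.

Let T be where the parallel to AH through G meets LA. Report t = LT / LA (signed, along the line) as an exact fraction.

t = 4/5

Choose coordinates K = (0, 0), G = (1, 0), N = (0, 1), R = (2, 5).
1. L is the intersection of line GR and line KN ⇒ L = (0, -5)
2. A is the centroid of triangle LGN ⇒ A = (1/3, -4/3)
3. Z is the midpoint of GL ⇒ Z = (1/2, -5/2)
4. H is the midpoint of ZR ⇒ H = (5/4, 5/4)
through G parallel to AH: direction (11/12, 31/12); meets LA at T = (4/15, -31/15)
T = L + t·(A−L) with t = 4/5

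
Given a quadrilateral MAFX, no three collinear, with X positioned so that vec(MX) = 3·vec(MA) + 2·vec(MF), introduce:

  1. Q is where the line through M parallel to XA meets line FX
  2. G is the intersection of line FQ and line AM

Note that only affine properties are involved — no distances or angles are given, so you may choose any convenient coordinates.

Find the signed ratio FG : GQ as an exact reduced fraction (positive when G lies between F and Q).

FG:GQ = -2/3

Assign M = (0, 0), A = (1, 0), F = (0, 1), X = (3, 2) — the answer is frame-independent, so this choice is without loss of generality.
1. Q is where the line through M parallel to XA meets line FX ⇒ Q = (3/2, 3/2)
2. G is the intersection of line FQ and line AM ⇒ G = (-3, 0)
G = F + t·(Q−F) with t = -2, so FG:GQ = t:(1−t) = -2:3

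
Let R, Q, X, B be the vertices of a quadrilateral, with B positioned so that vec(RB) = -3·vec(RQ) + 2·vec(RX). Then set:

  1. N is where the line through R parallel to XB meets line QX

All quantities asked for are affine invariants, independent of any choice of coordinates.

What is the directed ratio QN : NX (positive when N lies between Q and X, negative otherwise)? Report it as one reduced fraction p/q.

Assign R = (0, 0), Q = (1, 0), X = (0, 1), B = (-3, 2) — the answer is frame-independent, so this choice is without loss of generality.
1. N is where the line through R parallel to XB meets line QX ⇒ N = (3/2, -1/2)
N = Q + t·(X−Q) with t = -1/2, so QN:NX = t:(1−t) = -1/2:3/2

QN:NX = -1/3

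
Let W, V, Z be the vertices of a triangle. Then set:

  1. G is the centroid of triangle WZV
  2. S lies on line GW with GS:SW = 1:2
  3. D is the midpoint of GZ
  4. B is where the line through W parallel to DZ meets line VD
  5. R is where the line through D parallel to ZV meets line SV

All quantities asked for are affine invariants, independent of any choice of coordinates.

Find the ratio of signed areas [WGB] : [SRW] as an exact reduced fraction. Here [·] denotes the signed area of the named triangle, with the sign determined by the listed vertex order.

[WGB]:[SRW] = -30/7

Assign W = (0, 0), V = (1, 0), Z = (0, 1) — the answer is frame-independent, so this choice is without loss of generality.
1. G is the centroid of triangle WZV ⇒ G = (1/3, 1/3)
2. S lies on line GW with GS:SW = 1:2 ⇒ S = (2/9, 2/9)
3. D is the midpoint of GZ ⇒ D = (1/6, 2/3)
4. B is where the line through W parallel to DZ meets line VD ⇒ B = (-2/3, 4/3)
5. R is where the line through D parallel to ZV meets line SV ⇒ R = (23/30, 1/15)
2·[WGB] = 2/3, 2·[SRW] = -7/45
[WGB]:[SRW] = 2/3:-7/45 = -30/7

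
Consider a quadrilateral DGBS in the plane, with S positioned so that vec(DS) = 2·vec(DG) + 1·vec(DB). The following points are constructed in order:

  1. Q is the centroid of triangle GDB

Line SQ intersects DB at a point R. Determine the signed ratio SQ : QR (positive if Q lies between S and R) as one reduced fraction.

Work in coordinates with D = (0, 0), G = (1, 0), B = (0, 1), S = (2, 1).
1. Q is the centroid of triangle GDB ⇒ Q = (1/3, 1/3)
line SQ meets DB at R = (0, 1/5)
Q = S + t·(R−S) with t = 5/6, so SQ:QR = 5/6:1/6

SQ:QR = 5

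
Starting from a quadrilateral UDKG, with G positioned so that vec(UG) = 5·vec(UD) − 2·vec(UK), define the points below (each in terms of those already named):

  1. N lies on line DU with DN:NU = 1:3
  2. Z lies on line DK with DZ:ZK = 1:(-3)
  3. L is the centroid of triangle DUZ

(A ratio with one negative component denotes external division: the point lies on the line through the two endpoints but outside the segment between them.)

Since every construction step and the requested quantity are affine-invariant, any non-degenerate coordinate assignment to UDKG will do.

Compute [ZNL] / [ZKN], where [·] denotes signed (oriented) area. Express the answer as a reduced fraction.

Set U = (0, 0), D = (1, 0), K = (0, 1), G = (5, -2); any affine frame gives the same invariant.
1. N lies on line DU with DN:NU = 1:3 ⇒ N = (3/4, 0)
2. Z lies on line DK with DZ:ZK = 1:(-3) ⇒ Z = (3/2, -1/2)
3. L is the centroid of triangle DUZ ⇒ L = (5/6, -1/6)
2·[ZNL] = 1/12, 2·[ZKN] = 3/8
[ZNL]:[ZKN] = 1/12:3/8 = 2/9

[ZNL]:[ZKN] = 2/9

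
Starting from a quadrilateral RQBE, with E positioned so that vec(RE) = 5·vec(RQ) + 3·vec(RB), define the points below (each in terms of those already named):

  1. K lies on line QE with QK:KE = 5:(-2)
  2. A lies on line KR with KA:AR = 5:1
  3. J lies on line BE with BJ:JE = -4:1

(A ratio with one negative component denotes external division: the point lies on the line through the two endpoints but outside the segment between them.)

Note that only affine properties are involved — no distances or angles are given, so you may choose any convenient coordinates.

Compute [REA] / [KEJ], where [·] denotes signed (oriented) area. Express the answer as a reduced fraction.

Work in coordinates with R = (0, 0), Q = (1, 0), B = (0, 1), E = (5, 3).
1. K lies on line QE with QK:KE = 5:(-2) ⇒ K = (23/3, 5)
2. A lies on line KR with KA:AR = 5:1 ⇒ A = (23/18, 5/6)
3. J lies on line BE with BJ:JE = -4:1 ⇒ J = (20/3, 11/3)
2·[REA] = 1/3, 2·[KEJ] = 14/9
[REA]:[KEJ] = 1/3:14/9 = 3/14

[REA]:[KEJ] = 3/14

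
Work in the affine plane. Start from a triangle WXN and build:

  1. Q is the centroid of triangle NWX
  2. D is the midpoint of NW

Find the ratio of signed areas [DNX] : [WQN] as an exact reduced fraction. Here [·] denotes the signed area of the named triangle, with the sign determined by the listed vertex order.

[DNX]:[WQN] = -3/2

Assign W = (0, 0), X = (1, 0), N = (0, 1) — the answer is frame-independent, so this choice is without loss of generality.
1. Q is the centroid of triangle NWX ⇒ Q = (1/3, 1/3)
2. D is the midpoint of NW ⇒ D = (0, 1/2)
2·[DNX] = -1/2, 2·[WQN] = 1/3
[DNX]:[WQN] = -1/2:1/3 = -3/2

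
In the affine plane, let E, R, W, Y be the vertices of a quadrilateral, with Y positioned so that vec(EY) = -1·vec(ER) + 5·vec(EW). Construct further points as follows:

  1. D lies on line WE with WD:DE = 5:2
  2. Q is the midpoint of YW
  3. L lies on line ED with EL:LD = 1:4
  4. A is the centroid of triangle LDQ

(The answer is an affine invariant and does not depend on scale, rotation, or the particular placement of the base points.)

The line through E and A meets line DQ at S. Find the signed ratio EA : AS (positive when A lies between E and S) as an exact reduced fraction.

Choose coordinates E = (0, 0), R = (1, 0), W = (0, 1), Y = (-1, 5).
1. D lies on line WE with WD:DE = 5:2 ⇒ D = (0, 2/7)
2. Q is the midpoint of YW ⇒ Q = (-1/2, 3)
3. L lies on line ED with EL:LD = 1:4 ⇒ L = (0, 2/35)
4. A is the centroid of triangle LDQ ⇒ A = (-1/6, 39/35)
line EA meets DQ at S = (-5/22, 117/77)
A = E + t·(S−E) with t = 11/15, so EA:AS = 11/15:4/15

EA:AS = 11/4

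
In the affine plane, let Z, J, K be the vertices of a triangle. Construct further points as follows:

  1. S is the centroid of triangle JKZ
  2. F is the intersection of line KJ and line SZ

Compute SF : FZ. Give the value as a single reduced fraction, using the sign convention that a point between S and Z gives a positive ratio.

Assign Z = (0, 0), J = (1, 0), K = (0, 1) — the answer is frame-independent, so this choice is without loss of generality.
1. S is the centroid of triangle JKZ ⇒ S = (1/3, 1/3)
2. F is the intersection of line KJ and line SZ ⇒ F = (1/2, 1/2)
F = S + t·(Z−S) with t = -1/2, so SF:FZ = t:(1−t) = -1/2:3/2

SF:FZ = -1/3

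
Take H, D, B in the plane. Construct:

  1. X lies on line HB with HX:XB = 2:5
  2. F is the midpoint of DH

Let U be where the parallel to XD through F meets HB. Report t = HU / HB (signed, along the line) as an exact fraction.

Assign H = (0, 0), D = (1, 0), B = (0, 1) — the answer is frame-independent, so this choice is without loss of generality.
1. X lies on line HB with HX:XB = 2:5 ⇒ X = (0, 2/7)
2. F is the midpoint of DH ⇒ F = (1/2, 0)
through F parallel to XD: direction (1, -2/7); meets HB at U = (0, 1/7)
U = H + t·(B−H) with t = 1/7

t = 1/7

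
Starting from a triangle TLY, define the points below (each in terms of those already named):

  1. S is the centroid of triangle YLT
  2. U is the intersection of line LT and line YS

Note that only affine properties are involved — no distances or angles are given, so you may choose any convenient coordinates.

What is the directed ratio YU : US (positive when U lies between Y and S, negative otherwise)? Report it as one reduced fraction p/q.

YU:US = -3

Assign T = (0, 0), L = (1, 0), Y = (0, 1) — the answer is frame-independent, so this choice is without loss of generality.
1. S is the centroid of triangle YLT ⇒ S = (1/3, 1/3)
2. U is the intersection of line LT and line YS ⇒ U = (1/2, 0)
U = Y + t·(S−Y) with t = 3/2, so YU:US = t:(1−t) = 3/2:-1/2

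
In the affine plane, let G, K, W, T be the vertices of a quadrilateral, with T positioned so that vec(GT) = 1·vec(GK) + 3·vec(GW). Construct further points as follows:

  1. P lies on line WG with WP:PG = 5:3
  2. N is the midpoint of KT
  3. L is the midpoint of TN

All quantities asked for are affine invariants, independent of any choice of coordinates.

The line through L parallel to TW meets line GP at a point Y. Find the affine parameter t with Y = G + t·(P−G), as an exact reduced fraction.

t = 2/3

Choose coordinates G = (0, 0), K = (1, 0), W = (0, 1), T = (1, 3).
1. P lies on line WG with WP:PG = 5:3 ⇒ P = (0, 3/8)
2. N is the midpoint of KT ⇒ N = (1, 3/2)
3. L is the midpoint of TN ⇒ L = (1, 9/4)
through L parallel to TW: direction (-1, -2); meets GP at Y = (0, 1/4)
Y = G + t·(P−G) with t = 2/3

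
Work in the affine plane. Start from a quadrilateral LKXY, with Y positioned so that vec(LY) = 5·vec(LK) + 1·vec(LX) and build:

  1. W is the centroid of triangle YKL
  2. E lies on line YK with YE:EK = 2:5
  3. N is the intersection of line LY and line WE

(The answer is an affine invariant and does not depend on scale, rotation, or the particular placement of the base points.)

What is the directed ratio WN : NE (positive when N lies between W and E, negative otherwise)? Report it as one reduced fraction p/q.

WN:NE = -7/6

Set L = (0, 0), K = (1, 0), X = (0, 1), Y = (5, 1); any affine frame gives the same invariant.
1. W is the centroid of triangle YKL ⇒ W = (2, 1/3)
2. E lies on line YK with YE:EK = 2:5 ⇒ E = (27/7, 5/7)
3. N is the intersection of line LY and line WE ⇒ N = (15, 3)
N = W + t·(E−W) with t = 7, so WN:NE = t:(1−t) = 7:-6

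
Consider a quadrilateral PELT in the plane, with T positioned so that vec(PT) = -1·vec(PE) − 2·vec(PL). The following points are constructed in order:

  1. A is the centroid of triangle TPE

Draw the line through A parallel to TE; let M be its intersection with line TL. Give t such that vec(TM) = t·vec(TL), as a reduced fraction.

t = 1/6

Choose coordinates P = (0, 0), E = (1, 0), L = (0, 1), T = (-1, -2).
1. A is the centroid of triangle TPE ⇒ A = (0, -2/3)
through A parallel to TE: direction (2, 2); meets TL at M = (-5/6, -3/2)
M = T + t·(L−T) with t = 1/6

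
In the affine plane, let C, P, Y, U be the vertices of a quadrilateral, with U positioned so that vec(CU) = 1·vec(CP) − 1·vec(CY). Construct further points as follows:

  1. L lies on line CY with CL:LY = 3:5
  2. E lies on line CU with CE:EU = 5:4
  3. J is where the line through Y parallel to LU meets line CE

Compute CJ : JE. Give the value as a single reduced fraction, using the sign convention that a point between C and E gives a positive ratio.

CJ:JE = -24/19

Choose coordinates C = (0, 0), P = (1, 0), Y = (0, 1), U = (1, -1).
1. L lies on line CY with CL:LY = 3:5 ⇒ L = (0, 3/8)
2. E lies on line CU with CE:EU = 5:4 ⇒ E = (5/9, -5/9)
3. J is where the line through Y parallel to LU meets line CE ⇒ J = (8/3, -8/3)
J = C + t·(E−C) with t = 24/5, so CJ:JE = t:(1−t) = 24/5:-19/5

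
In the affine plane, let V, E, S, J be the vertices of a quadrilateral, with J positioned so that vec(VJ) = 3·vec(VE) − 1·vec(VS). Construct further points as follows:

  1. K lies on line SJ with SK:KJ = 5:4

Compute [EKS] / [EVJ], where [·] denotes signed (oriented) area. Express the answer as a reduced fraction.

Choose coordinates V = (0, 0), E = (1, 0), S = (0, 1), J = (3, -1).
1. K lies on line SJ with SK:KJ = 5:4 ⇒ K = (5/3, -1/9)
2·[EKS] = 5/9, 2·[EVJ] = 1
[EKS]:[EVJ] = 5/9:1 = 5/9

[EKS]:[EVJ] = 5/9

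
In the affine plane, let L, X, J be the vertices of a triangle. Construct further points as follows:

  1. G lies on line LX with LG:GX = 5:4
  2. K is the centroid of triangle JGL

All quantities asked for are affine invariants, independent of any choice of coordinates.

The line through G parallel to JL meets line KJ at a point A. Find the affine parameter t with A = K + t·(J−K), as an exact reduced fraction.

t = -2

Work in coordinates with L = (0, 0), X = (1, 0), J = (0, 1).
1. G lies on line LX with LG:GX = 5:4 ⇒ G = (5/9, 0)
2. K is the centroid of triangle JGL ⇒ K = (5/27, 1/3)
through G parallel to JL: direction (0, -1); meets KJ at A = (5/9, -1)
A = K + t·(J−K) with t = -2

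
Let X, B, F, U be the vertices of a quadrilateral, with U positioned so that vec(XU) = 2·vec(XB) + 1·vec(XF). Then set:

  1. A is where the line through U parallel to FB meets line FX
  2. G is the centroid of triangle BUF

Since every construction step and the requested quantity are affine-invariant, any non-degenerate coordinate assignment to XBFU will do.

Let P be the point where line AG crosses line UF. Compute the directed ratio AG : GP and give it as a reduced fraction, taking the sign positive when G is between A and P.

AG:GP = -7

Set X = (0, 0), B = (1, 0), F = (0, 1), U = (2, 1); any affine frame gives the same invariant.
1. A is where the line through U parallel to FB meets line FX ⇒ A = (0, 3)
2. G is the centroid of triangle BUF ⇒ G = (1, 2/3)
line AG meets UF at P = (6/7, 1)
G = A + t·(P−A) with t = 7/6, so AG:GP = 7/6:-1/6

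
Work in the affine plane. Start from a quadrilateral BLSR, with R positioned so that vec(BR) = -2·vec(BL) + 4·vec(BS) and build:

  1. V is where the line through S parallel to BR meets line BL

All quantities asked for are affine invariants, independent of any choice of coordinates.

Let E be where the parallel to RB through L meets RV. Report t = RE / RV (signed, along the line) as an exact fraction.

t = 2

Choose coordinates B = (0, 0), L = (1, 0), S = (0, 1), R = (-2, 4).
1. V is where the line through S parallel to BR meets line BL ⇒ V = (1/2, 0)
through L parallel to RB: direction (2, -4); meets RV at E = (3, -4)
E = R + t·(V−R) with t = 2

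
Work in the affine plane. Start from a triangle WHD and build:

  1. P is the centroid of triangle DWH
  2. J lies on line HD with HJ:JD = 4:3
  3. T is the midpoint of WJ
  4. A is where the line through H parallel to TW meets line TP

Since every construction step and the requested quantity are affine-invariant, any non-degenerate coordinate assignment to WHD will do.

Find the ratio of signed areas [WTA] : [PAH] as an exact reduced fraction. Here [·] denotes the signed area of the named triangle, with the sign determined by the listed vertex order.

Assign W = (0, 0), H = (1, 0), D = (0, 1) — the answer is frame-independent, so this choice is without loss of generality.
1. P is the centroid of triangle DWH ⇒ P = (1/3, 1/3)
2. J lies on line HD with HJ:JD = 4:3 ⇒ J = (3/7, 4/7)
3. T is the midpoint of WJ ⇒ T = (3/14, 2/7)
4. A is where the line through H parallel to TW meets line TP ⇒ A = (23/14, 6/7)
2·[WTA] = -2/7, 2·[PAH] = -11/14
[WTA]:[PAH] = -2/7:-11/14 = 4/11

[WTA]:[PAH] = 4/11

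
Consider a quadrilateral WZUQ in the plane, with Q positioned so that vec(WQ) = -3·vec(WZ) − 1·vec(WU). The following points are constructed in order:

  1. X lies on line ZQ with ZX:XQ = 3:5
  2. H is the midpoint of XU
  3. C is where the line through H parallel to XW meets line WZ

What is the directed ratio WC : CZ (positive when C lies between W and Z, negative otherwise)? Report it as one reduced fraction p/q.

WC:CZ = -2/5

Choose coordinates W = (0, 0), Z = (1, 0), U = (0, 1), Q = (-3, -1).
1. X lies on line ZQ with ZX:XQ = 3:5 ⇒ X = (-1/2, -3/8)
2. H is the midpoint of XU ⇒ H = (-1/4, 5/16)
3. C is where the line through H parallel to XW meets line WZ ⇒ C = (-2/3, 0)
C = W + t·(Z−W) with t = -2/3, so WC:CZ = t:(1−t) = -2/3:5/3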